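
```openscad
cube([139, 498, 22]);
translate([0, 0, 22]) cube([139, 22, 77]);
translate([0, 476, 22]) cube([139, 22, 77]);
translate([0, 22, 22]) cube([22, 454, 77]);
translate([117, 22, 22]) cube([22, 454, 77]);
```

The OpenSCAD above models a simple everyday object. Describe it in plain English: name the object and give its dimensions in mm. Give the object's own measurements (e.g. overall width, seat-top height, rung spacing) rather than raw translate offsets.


An open-topped rectangular box: outside dimensions 139×498×99 mm, with a uniform wall and base thickness of 22 mm. The base is a full 139×498 slab on the floor; four walls sit on top of the base. The front and back walls (the −y and +y sides) span the full width; the two side walls fit between them.


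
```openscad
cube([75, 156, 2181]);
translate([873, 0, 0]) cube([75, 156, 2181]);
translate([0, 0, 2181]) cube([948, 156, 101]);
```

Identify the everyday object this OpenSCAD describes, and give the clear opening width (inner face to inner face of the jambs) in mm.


A door frame. The clear opening width is 798 mm.

Two 2181 mm tall posts with a header on top — a door frame. The left jamb is 75 mm wide at x = 0; the right jamb starts at x = 873. The clear opening is 873 − 75 = 798 mm.


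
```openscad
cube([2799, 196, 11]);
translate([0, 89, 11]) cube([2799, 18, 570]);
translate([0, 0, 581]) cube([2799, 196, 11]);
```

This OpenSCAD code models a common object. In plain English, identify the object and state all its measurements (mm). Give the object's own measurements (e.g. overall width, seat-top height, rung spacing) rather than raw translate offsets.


An I-beam lying along x, 2799 mm long. Overall section height 592 mm. Two flanges 196 mm wide (y) and 11 mm thick, one on the floor and one at the top; a web 18 mm thick runs between them, centred on the flange width.


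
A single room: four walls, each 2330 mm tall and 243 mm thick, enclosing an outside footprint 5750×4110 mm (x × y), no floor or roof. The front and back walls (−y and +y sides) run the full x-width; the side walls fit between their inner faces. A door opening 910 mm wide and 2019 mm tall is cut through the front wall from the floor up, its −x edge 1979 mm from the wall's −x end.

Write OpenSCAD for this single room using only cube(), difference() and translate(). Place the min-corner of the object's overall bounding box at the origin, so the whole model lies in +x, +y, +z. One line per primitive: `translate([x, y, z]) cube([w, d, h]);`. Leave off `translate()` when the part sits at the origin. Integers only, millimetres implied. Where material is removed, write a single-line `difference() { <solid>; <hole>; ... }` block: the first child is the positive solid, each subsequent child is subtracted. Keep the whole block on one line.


difference() { cube([5750, 243, 2330]); translate([1979, 0, 0]) cube([910, 243, 2019]); }
translate([0, 3867, 0]) cube([5750, 243, 2330]);
translate([0, 243, 0]) cube([243, 3624, 2330]);
translate([5507, 243, 0]) cube([243, 3624, 2330]);


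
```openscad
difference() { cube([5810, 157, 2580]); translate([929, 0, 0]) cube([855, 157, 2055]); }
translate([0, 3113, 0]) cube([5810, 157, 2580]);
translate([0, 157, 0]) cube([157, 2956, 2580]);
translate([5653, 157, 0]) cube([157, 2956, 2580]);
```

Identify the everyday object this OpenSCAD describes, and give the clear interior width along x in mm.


A single room. The interior width is 5496 mm.

Four walls enclosing a rectangle with a door in the front wall — a room. Outside width 5810 minus two 157 mm walls gives 5496 mm.


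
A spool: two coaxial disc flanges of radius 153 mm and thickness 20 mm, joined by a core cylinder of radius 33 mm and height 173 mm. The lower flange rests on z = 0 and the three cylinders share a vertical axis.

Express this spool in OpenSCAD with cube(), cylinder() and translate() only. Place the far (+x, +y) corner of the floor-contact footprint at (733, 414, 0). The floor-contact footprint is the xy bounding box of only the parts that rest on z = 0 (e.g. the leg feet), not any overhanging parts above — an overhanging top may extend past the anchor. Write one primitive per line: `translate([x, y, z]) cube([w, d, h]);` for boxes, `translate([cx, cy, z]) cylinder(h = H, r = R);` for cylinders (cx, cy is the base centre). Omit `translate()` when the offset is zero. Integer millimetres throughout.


translate([580, 261, 0]) cylinder(h = 20, r = 153);
translate([580, 261, 20]) cylinder(h = 173, r = 33);
translate([580, 261, 193]) cylinder(h = 20, r = 153);


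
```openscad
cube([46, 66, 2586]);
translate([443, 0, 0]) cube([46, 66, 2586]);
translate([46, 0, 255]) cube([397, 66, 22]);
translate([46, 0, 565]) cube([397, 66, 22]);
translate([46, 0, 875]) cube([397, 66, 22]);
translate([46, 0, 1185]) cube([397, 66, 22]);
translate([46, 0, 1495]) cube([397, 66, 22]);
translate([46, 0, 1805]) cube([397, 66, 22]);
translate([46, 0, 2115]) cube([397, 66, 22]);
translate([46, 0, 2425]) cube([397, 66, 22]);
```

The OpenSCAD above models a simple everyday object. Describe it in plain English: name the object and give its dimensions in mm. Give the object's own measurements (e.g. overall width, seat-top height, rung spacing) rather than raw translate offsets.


A straight ladder. Two 46×66 mm vertical rails, 2586 mm tall, stand 489 mm apart (outside-to-outside) with their front faces coplanar on the −y side. 8 rungs, each 66 mm deep and 22 mm tall, span between the inner faces of the rails, front faces flush with the rails. The lowest rung's underside is at z = 255 mm and rungs are spaced 310 mm apart (underside to underside).


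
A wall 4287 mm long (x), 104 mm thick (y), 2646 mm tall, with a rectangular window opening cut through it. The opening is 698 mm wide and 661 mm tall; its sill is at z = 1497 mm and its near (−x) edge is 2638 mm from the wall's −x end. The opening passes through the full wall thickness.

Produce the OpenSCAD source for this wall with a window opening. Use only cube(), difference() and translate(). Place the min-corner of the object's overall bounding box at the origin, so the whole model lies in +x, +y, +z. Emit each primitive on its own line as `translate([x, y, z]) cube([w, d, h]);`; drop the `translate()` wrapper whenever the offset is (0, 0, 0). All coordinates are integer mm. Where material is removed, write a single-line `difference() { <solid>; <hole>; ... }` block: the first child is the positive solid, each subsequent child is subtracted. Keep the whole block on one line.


difference() { cube([4287, 104, 2646]); translate([2638, 0, 1497]) cube([698, 104, 661]); }


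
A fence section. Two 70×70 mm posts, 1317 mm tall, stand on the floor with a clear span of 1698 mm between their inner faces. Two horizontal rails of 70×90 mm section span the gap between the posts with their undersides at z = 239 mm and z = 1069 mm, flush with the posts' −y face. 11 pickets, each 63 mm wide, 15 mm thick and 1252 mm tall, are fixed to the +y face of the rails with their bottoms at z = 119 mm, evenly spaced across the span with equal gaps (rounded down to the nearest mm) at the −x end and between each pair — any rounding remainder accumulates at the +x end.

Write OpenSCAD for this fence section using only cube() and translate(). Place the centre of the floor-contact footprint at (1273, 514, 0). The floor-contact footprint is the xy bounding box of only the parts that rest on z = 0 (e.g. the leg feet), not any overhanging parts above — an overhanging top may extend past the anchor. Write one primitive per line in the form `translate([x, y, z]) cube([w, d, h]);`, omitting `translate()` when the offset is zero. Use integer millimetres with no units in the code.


translate([354, 479, 0]) cube([70, 70, 1317]);
translate([2122, 479, 0]) cube([70, 70, 1317]);
translate([424, 479, 239]) cube([1698, 70, 90]);
translate([424, 479, 1069]) cube([1698, 70, 90]);
translate([507, 549, 119]) cube([63, 15, 1252]);
translate([653, 549, 119]) cube([63, 15, 1252]);
translate([799, 549, 119]) cube([63, 15, 1252]);
translate([945, 549, 119]) cube([63, 15, 1252]);
translate([1091, 549, 119]) cube([63, 15, 1252]);
translate([1237, 549, 119]) cube([63, 15, 1252]);
translate([1383, 549, 119]) cube([63, 15, 1252]);
translate([1529, 549, 119]) cube([63, 15, 1252]);
translate([1675, 549, 119]) cube([63, 15, 1252]);
translate([1821, 549, 119]) cube([63, 15, 1252]);
translate([1967, 549, 119]) cube([63, 15, 1252]);


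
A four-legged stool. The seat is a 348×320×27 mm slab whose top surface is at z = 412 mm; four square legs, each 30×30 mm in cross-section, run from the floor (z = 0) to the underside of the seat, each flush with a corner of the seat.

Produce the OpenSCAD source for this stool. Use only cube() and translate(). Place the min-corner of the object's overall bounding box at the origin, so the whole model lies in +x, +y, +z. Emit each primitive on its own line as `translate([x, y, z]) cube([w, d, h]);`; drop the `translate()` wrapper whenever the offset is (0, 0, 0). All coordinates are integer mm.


// leg_h = 412 - 27 = 385
translate([0, 0, 385]) cube([348, 320, 27]);
cube([30, 30, 385]);
translate([318, 0, 0]) cube([30, 30, 385]);
translate([0, 290, 0]) cube([30, 30, 385]);
translate([318, 290, 0]) cube([30, 30, 385]);


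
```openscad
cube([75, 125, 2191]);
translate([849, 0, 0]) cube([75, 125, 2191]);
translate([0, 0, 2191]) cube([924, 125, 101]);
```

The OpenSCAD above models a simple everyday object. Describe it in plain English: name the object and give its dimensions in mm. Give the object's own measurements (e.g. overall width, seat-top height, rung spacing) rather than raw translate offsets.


A door frame. The clear opening is 774 mm wide and 2191 mm high. Two 75 mm wide jambs, 125 mm deep, stand either side of the opening from the floor to the top of the opening. A 101 mm thick head sits across the top of both jambs, spanning the full outside width of the frame.


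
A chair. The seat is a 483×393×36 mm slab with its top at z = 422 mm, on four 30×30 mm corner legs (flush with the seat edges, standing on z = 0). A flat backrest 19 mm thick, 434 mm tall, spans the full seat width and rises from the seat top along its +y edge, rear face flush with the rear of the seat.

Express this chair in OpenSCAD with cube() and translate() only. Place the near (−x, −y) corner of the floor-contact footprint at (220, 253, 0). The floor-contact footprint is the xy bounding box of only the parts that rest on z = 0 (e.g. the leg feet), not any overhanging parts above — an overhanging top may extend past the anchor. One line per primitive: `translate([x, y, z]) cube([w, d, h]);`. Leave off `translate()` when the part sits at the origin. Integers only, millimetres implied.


translate([220, 253, 386]) cube([483, 393, 36]);
translate([220, 253, 0]) cube([30, 30, 386]);
translate([673, 253, 0]) cube([30, 30, 386]);
translate([220, 616, 0]) cube([30, 30, 386]);
translate([673, 616, 0]) cube([30, 30, 386]);
translate([220, 627, 422]) cube([483, 19, 434]);


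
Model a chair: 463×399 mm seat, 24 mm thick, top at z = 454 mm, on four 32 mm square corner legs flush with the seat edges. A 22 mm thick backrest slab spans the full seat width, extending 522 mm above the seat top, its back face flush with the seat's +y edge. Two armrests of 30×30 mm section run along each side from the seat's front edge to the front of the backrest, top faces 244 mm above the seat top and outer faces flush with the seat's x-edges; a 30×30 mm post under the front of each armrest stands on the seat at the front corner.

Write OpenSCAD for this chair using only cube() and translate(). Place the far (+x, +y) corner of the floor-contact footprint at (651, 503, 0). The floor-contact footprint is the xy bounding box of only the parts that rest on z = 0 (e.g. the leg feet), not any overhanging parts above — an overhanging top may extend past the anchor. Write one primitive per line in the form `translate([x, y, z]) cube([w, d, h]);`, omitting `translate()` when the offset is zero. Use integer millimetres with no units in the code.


translate([188, 104, 430]) cube([463, 399, 24]);
translate([188, 104, 0]) cube([32, 32, 430]);
translate([619, 104, 0]) cube([32, 32, 430]);
translate([188, 471, 0]) cube([32, 32, 430]);
translate([619, 471, 0]) cube([32, 32, 430]);
translate([188, 481, 454]) cube([463, 22, 522]);
translate([188, 104, 668]) cube([30, 377, 30]);
translate([621, 104, 668]) cube([30, 377, 30]);
translate([188, 104, 454]) cube([30, 30, 214]);
translate([621, 104, 454]) cube([30, 30, 214]);


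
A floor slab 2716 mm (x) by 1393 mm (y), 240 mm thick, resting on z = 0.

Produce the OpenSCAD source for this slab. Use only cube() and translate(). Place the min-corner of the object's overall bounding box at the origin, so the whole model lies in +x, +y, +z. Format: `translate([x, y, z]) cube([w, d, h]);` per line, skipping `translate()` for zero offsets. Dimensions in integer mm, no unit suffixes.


cube([2716, 1393, 240]);


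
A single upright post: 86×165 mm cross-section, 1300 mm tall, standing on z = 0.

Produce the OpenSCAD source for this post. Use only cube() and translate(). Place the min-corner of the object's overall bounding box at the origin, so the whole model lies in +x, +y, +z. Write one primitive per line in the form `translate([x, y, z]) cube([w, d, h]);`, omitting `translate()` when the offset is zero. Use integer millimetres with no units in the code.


cube([86, 165, 1300]);


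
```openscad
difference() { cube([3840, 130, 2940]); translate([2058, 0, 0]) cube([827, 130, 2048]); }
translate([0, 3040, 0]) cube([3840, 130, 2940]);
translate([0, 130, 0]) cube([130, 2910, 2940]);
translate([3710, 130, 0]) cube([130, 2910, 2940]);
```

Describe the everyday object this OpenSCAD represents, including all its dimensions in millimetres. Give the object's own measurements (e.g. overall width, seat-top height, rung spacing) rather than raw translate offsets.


A single room: four walls, each 2940 mm tall and 130 mm thick, enclosing an outside footprint 3840×3170 mm (x × y), no floor or roof. The front and back walls (−y and +y sides) run the full x-width; the side walls fit between their inner faces. A door opening 827 mm wide and 2048 mm tall is cut through the front wall from the floor up, its −x edge 2058 mm from the wall's −x end.


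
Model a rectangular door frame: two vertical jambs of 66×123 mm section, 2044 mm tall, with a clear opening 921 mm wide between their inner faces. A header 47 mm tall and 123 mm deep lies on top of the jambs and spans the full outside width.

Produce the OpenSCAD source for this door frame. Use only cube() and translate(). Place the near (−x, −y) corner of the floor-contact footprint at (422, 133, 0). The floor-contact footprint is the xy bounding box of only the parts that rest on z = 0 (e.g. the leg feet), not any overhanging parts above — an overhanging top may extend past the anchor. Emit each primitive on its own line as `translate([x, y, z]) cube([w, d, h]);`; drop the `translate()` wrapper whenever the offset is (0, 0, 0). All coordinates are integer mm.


translate([422, 133, 0]) cube([66, 123, 2044]);
translate([1409, 133, 0]) cube([66, 123, 2044]);
translate([422, 133, 2044]) cube([1053, 123, 47]);


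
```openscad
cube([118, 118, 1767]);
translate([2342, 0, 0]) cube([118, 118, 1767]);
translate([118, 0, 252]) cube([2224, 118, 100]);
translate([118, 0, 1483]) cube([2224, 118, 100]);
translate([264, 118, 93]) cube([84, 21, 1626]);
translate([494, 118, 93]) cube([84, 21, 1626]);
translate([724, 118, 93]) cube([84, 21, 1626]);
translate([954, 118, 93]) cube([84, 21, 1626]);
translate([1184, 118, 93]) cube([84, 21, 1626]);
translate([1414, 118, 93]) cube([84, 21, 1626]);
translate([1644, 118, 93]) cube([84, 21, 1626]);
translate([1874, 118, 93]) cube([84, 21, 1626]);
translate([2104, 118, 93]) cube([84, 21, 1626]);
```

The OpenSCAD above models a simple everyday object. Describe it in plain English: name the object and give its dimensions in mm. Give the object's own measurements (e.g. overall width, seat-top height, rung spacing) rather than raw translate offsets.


A fence section. Two 118×118 mm posts, 1767 mm tall, stand on the floor with a clear span of 2224 mm between their inner faces. Two horizontal rails of 118×100 mm section span the gap between the posts with their undersides at z = 252 mm and z = 1483 mm, flush with the posts' −y face. 9 pickets, each 84 mm wide, 21 mm thick and 1626 mm tall, are fixed to the +y face of the rails with their bottoms at z = 93 mm, spaced across the span with a 146 mm gap after the −x post and between neighbouring pickets, with 154 mm left before the +x post.


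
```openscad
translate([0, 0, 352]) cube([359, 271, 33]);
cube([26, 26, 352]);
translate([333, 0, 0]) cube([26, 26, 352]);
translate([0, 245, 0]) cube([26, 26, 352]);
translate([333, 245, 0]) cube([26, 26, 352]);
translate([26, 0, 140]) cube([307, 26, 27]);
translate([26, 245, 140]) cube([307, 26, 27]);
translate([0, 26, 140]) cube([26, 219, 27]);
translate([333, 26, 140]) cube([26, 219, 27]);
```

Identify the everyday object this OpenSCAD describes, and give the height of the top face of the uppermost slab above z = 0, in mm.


A stool. The seat height is 385 mm.

A 359×271×33 slab at z = 352 on four corner posts — a stool. The seat top is 352 + 33 = 385 mm.


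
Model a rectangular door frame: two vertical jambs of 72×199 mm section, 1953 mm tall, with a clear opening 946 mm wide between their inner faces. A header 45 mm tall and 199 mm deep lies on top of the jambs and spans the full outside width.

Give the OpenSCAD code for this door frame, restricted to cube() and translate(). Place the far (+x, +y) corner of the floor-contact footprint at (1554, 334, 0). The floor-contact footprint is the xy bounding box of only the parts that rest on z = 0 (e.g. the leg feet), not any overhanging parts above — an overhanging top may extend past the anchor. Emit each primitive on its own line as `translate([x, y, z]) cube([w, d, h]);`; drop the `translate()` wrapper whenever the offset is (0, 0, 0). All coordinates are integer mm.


translate([464, 135, 0]) cube([72, 199, 1953]);
translate([1482, 135, 0]) cube([72, 199, 1953]);
translate([464, 135, 1953]) cube([1090, 199, 45]);


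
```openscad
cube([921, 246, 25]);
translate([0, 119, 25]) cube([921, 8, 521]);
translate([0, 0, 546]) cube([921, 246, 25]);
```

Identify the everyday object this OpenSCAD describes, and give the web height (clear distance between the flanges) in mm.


An I-beam. The web height is 521 mm.

Two wide flanges with a thin centred web — an I-beam. Overall 571 mm minus two 25 mm flanges gives a web of 571 − 2·25 = 521 mm.


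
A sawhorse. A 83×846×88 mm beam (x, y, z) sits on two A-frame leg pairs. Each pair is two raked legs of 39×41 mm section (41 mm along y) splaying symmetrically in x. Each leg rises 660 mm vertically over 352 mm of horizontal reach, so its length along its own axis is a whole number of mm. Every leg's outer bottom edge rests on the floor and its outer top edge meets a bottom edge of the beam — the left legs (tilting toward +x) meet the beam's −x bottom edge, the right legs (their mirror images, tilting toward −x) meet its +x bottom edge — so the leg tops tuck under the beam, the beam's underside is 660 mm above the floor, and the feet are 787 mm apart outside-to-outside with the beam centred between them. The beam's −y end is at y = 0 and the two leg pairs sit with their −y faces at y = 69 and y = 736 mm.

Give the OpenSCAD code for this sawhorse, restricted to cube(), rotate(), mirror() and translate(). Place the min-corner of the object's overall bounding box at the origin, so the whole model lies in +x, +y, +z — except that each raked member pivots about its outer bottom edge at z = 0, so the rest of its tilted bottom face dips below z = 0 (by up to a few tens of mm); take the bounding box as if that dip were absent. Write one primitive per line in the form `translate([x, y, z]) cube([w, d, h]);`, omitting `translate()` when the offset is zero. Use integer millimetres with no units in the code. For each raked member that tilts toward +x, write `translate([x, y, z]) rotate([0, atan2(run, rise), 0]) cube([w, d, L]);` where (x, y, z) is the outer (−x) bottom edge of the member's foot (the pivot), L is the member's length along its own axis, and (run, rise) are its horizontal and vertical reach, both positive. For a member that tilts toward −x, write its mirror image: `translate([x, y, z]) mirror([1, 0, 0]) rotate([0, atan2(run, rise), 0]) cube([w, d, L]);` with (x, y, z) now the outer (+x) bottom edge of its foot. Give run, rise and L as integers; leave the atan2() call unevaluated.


translate([352, 0, 660]) cube([83, 846, 88]);
translate([0, 69, 0]) rotate([0, atan2(352, 660), 0]) cube([39, 41, 748]);
translate([787, 69, 0]) mirror([1, 0, 0]) rotate([0, atan2(352, 660), 0]) cube([39, 41, 748]);
translate([0, 736, 0]) rotate([0, atan2(352, 660), 0]) cube([39, 41, 748]);
translate([787, 736, 0]) mirror([1, 0, 0]) rotate([0, atan2(352, 660), 0]) cube([39, 41, 748]);


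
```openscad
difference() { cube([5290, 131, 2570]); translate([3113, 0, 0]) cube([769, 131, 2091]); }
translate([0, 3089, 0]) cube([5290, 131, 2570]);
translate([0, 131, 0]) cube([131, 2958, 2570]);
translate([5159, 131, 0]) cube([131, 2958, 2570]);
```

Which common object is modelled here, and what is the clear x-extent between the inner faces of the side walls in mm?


A single room. The interior width is 5028 mm.

Four walls enclosing a rectangle with a door in the front wall — a room. Outside width 5290 minus two 131 mm walls gives 5028 mm.


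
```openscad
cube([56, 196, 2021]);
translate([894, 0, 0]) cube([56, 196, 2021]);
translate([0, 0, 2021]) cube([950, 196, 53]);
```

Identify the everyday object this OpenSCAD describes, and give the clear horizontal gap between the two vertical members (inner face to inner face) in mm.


A door frame. The clear opening width is 838 mm.

Two 2021 mm tall posts with a header on top — a door frame. The left jamb is 56 mm wide at x = 0; the right jamb starts at x = 894. The clear opening is 894 − 56 = 838 mm.


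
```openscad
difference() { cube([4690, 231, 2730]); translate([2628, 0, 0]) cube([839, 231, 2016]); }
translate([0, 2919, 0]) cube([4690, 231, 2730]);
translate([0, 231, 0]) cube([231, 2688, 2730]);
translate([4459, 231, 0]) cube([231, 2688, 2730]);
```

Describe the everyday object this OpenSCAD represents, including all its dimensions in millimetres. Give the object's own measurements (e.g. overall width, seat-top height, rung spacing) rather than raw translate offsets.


A single room: four walls, each 2730 mm tall and 231 mm thick, enclosing an outside footprint 4690×3150 mm (x × y), no floor or roof. The front and back walls (−y and +y sides) run the full x-width; the side walls fit between their inner faces. A door opening 839 mm wide and 2016 mm tall is cut through the front wall from the floor up, its −x edge 2628 mm from the wall's −x end.


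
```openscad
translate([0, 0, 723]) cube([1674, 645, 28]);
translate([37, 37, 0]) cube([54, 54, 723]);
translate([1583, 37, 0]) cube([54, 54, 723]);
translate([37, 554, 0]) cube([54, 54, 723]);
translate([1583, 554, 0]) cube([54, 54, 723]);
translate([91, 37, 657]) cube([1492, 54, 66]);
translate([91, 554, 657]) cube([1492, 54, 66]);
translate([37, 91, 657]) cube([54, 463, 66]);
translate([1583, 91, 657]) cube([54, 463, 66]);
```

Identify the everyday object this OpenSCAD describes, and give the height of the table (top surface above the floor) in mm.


A table. The table height is 751 mm.

A 1674×645×28 slab sits at z = 723 on four 54 mm square posts — a table. The top surface is at 723 + 28 = 751 mm.


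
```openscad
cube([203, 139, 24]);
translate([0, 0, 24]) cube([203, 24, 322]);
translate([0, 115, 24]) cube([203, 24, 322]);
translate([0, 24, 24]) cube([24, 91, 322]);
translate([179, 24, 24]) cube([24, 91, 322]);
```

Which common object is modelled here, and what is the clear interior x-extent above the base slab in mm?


An open box. The internal width is 155 mm.

A 203×139 base slab with four walls standing on it — an open box. The base is 203 mm wide and the walls are 24 mm thick, so the internal width is 203 − 2 × 24 = 155 mm.


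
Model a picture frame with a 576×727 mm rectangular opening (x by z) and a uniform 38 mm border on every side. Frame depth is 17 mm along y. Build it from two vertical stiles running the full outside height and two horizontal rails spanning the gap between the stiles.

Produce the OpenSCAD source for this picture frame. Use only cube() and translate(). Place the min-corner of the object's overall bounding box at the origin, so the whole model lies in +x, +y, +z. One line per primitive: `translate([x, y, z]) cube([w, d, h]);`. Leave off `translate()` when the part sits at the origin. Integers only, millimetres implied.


cube([38, 17, 803]);
translate([614, 0, 0]) cube([38, 17, 803]);
translate([38, 0, 0]) cube([576, 17, 38]);
translate([38, 0, 765]) cube([576, 17, 38]);


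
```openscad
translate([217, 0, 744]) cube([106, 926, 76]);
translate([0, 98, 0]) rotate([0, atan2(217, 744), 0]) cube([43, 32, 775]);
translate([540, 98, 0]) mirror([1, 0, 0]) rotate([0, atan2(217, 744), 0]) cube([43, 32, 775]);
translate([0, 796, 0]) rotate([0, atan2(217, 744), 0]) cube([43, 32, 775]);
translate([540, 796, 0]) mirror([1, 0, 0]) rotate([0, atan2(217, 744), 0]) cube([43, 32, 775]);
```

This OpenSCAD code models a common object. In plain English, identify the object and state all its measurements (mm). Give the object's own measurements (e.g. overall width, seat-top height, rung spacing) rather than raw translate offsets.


A sawhorse. A 106×926×76 mm beam (x, y, z) sits on two A-frame leg pairs. Each pair is two raked legs of 43×32 mm section (32 mm along y) splaying symmetrically in x. Each leg rises 744 mm vertically over 217 mm of horizontal reach and is 775 mm long along its own axis. Every leg's outer bottom edge rests on the floor and its outer top edge meets a bottom edge of the beam — the left legs (tilting toward +x) meet the beam's −x bottom edge, the right legs (their mirror images, tilting toward −x) meet its +x bottom edge — so the leg tops tuck under the beam, the beam's underside is 744 mm above the floor, and the feet are 540 mm apart outside-to-outside with the beam centred between them. The two leg pairs are set in 98 mm from either end of the beam.


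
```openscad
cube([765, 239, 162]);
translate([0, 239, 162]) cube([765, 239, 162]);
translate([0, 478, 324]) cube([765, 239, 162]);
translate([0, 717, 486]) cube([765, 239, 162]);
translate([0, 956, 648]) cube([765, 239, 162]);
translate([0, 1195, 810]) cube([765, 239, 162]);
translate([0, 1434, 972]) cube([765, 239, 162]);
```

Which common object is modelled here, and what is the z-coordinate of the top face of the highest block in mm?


A staircase. The total rise is 1134 mm.

7 identical blocks, each offset up and back from the previous — a staircase. Each step is 162 mm tall and there are 7 of them, so the total rise is 7 × 162 = 1134 mm.


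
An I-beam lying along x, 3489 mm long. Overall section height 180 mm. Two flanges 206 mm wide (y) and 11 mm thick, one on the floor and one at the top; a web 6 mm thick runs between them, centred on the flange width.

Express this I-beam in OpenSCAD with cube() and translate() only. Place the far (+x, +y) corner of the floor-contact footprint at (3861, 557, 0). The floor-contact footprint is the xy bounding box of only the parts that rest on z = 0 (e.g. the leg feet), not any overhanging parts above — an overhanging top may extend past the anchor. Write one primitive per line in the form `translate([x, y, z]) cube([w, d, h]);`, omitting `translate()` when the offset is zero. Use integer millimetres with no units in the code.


translate([372, 351, 0]) cube([3489, 206, 11]);
translate([372, 451, 11]) cube([3489, 6, 158]);
translate([372, 351, 169]) cube([3489, 206, 11]);


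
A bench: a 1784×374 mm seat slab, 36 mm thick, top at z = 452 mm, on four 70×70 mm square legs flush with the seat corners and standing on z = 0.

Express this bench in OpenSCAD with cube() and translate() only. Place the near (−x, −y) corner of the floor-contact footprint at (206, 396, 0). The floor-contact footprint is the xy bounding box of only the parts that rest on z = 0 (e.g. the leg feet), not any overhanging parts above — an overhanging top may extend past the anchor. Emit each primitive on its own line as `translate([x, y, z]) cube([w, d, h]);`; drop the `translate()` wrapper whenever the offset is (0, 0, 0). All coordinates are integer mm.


translate([206, 396, 416]) cube([1784, 374, 36]);
translate([206, 396, 0]) cube([70, 70, 416]);
translate([206, 700, 0]) cube([70, 70, 416]);
translate([1920, 396, 0]) cube([70, 70, 416]);
translate([1920, 700, 0]) cube([70, 70, 416]);


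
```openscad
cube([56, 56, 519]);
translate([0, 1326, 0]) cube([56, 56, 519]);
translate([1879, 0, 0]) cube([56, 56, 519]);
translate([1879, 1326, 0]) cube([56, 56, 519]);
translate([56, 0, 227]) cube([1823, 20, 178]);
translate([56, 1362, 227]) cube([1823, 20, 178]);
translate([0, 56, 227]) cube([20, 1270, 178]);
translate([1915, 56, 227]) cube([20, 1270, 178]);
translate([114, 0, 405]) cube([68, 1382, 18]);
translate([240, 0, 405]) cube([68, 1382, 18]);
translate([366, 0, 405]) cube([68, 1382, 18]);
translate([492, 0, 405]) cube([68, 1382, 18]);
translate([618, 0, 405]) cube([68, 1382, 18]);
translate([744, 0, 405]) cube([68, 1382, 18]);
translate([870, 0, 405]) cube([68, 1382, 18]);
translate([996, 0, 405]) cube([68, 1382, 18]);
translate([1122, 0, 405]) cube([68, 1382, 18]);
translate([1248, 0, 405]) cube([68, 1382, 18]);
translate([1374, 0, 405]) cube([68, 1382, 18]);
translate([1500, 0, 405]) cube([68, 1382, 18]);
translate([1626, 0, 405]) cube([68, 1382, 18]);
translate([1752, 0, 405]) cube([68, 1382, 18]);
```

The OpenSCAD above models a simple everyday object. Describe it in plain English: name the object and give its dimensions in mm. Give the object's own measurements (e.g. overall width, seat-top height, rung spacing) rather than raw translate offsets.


A bed frame 1935 mm long (x) by 1382 mm wide (y). Four 56×56 mm corner posts, 519 mm tall, at the corners of the footprint. Four rails of 20 mm thickness and 178 mm height run between adjacent posts with their undersides at z = 227 mm, their outer faces flush with the outside of the frame (the two x-running rails run between the posts' inner faces; the two y-running rails run between the posts' inner faces). 14 slats, each 68 mm wide (x) and 18 mm thick, lie across the top of the two x-running rails, running the full 1382 mm width of the frame in y; along x they sit between the end posts with a 58 mm gap after the −x posts and between neighbouring slats, leaving 59 mm before the +x posts.


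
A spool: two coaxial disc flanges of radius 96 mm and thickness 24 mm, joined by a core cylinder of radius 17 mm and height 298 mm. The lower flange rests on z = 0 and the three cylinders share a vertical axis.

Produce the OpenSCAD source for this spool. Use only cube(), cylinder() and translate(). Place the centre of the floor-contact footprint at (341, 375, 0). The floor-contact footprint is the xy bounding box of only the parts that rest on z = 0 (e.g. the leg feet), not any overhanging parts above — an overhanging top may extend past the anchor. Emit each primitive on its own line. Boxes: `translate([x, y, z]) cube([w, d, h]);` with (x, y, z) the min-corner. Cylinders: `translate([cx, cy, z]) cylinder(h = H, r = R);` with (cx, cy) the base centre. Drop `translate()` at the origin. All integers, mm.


translate([341, 375, 0]) cylinder(h = 24, r = 96);
translate([341, 375, 24]) cylinder(h = 298, r = 17);
translate([341, 375, 322]) cylinder(h = 24, r = 96);


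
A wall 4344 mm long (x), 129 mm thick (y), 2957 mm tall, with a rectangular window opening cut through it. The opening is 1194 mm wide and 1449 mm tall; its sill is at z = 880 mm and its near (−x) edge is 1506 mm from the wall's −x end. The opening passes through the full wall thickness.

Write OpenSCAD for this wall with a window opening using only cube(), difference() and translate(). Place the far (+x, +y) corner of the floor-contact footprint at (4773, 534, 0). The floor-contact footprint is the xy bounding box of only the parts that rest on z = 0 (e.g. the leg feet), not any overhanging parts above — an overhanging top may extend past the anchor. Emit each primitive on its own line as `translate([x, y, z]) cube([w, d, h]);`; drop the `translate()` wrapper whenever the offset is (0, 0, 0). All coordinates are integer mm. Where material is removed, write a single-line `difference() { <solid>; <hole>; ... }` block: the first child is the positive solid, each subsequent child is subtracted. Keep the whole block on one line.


difference() { translate([429, 405, 0]) cube([4344, 129, 2957]); translate([1935, 405, 880]) cube([1194, 129, 1449]); }


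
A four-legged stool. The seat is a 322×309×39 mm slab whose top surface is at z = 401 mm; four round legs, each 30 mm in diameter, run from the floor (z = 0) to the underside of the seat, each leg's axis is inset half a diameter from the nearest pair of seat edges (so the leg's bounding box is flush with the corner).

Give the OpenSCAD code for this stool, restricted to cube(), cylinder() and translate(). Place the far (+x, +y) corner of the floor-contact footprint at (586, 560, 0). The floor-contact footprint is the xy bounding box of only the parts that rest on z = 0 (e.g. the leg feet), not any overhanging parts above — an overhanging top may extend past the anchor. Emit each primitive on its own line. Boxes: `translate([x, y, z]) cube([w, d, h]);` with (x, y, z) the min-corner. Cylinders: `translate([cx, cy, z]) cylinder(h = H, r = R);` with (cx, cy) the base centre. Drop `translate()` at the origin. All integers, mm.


translate([264, 251, 362]) cube([322, 309, 39]);
translate([279, 266, 0]) cylinder(h = 362, r = 15);
translate([571, 266, 0]) cylinder(h = 362, r = 15);
translate([279, 545, 0]) cylinder(h = 362, r = 15);
translate([571, 545, 0]) cylinder(h = 362, r = 15);


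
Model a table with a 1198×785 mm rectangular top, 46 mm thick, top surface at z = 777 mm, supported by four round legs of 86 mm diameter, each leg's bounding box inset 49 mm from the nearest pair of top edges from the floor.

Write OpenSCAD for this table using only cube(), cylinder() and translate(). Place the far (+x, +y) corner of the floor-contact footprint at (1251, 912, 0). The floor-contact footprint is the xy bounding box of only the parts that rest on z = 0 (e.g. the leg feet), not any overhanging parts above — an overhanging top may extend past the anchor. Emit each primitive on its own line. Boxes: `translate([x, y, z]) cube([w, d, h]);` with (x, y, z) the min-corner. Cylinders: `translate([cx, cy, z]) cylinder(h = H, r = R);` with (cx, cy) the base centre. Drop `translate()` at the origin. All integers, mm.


translate([102, 176, 731]) cube([1198, 785, 46]);
translate([194, 268, 0]) cylinder(h = 731, r = 43);
translate([1208, 268, 0]) cylinder(h = 731, r = 43);
translate([194, 869, 0]) cylinder(h = 731, r = 43);
translate([1208, 869, 0]) cylinder(h = 731, r = 43);


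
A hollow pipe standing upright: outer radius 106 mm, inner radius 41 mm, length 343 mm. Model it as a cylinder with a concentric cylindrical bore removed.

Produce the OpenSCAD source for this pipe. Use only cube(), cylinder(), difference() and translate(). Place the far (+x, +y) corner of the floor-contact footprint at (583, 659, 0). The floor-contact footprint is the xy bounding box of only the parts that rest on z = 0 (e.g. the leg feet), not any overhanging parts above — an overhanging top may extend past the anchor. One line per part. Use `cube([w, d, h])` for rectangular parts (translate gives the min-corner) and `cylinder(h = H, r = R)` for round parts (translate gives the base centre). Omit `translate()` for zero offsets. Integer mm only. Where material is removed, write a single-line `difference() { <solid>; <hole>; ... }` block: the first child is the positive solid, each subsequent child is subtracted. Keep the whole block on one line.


difference() { translate([477, 553, 0]) cylinder(h = 343, r = 106); translate([477, 553, 0]) cylinder(h = 343, r = 41); }


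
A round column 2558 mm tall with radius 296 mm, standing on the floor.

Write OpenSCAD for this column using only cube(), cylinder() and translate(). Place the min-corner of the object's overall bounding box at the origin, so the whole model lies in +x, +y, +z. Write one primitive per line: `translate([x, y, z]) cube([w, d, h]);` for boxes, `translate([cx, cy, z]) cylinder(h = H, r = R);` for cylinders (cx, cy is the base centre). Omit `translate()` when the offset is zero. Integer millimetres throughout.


translate([296, 296, 0]) cylinder(h = 2558, r = 296);


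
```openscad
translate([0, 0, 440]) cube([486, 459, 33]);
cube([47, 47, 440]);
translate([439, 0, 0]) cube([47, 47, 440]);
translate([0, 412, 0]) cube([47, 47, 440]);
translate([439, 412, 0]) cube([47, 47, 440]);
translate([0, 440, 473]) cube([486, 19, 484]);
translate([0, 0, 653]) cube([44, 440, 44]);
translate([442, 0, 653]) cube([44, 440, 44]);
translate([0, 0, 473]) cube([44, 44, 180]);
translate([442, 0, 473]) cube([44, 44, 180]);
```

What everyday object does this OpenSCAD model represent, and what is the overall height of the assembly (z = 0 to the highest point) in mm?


A chair. The overall height is 957 mm.

A slab on four corner posts with a tall panel at the back — a chair. The seat slab sits at z = 440 with thickness 33, and the 484 mm backrest starts at the seat top, so the overall height is 440 + 33 + 484 = 957 mm.


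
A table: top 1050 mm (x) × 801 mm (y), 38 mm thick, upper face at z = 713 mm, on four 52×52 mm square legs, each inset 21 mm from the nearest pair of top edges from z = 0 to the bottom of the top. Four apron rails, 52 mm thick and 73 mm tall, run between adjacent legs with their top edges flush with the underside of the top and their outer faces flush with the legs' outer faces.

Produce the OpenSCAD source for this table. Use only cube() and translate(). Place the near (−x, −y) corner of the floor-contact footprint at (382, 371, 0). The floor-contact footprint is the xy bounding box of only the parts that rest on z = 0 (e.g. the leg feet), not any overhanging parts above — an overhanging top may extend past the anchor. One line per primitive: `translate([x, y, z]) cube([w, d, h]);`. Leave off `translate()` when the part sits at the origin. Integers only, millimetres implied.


translate([361, 350, 675]) cube([1050, 801, 38]);
translate([382, 371, 0]) cube([52, 52, 675]);
translate([1338, 371, 0]) cube([52, 52, 675]);
translate([382, 1078, 0]) cube([52, 52, 675]);
translate([1338, 1078, 0]) cube([52, 52, 675]);
translate([434, 371, 602]) cube([904, 52, 73]);
translate([434, 1078, 602]) cube([904, 52, 73]);
translate([382, 423, 602]) cube([52, 655, 73]);
translate([1338, 423, 602]) cube([52, 655, 73]);


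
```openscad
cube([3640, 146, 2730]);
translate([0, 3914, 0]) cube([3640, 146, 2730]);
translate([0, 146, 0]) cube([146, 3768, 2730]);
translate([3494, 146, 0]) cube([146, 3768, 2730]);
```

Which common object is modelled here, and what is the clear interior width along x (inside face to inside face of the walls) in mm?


A house (or room) frame. The interior width is 3348 mm.

Four 2730 mm walls enclosing a rectangle with no floor or roof — a room or house frame. Outside width is 3640 mm and wall thickness is 146 mm, so the interior width is 3640 − 2 × 146 = 3348 mm.


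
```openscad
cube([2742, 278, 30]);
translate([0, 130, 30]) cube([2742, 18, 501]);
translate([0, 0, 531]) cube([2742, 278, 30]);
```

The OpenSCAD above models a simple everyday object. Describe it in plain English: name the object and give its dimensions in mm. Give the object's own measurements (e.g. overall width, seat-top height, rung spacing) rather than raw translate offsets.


An I-beam lying along x, 2742 mm long. Overall section height 561 mm. Two flanges 278 mm wide (y) and 30 mm thick, one on the floor and one at the top; a web 18 mm thick runs between them, centred on the flange width.
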